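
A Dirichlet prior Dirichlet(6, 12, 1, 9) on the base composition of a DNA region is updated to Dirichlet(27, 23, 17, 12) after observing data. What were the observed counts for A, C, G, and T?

For a Dirichlet(α) prior with multinomial counts c, the posterior is Dirichlet(α + c) componentwise.
Counts are posterior − prior componentwise: 27−6=21, 23−12=11, 17−1=16, 12−9=3.

counts (21, 11, 16, 3)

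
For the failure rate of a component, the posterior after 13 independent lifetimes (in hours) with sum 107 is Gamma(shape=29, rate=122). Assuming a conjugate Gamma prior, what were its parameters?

For an exponential likelihood with a Gamma(α, β) prior on the rate, n observations with total T give posterior Gamma(α+n, β+T).
So α = 29 − 13 = 16 and β = 122 − 107 = 15.

Gamma(shape=16, rate=15)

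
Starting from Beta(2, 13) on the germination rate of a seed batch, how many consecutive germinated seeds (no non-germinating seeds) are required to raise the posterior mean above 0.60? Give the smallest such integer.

After k germinated seeds and 0 non-germinating seeds the posterior is Beta(2+k, 13), with mean (2+k)/(2+13+k).
Set (2+k)/(15+k) > 0.60 and solve: k > (0.60·15 − 2)/(1 − 0.60) = 17.500.
The smallest integer exceeding 17.500 is 18.

k = 18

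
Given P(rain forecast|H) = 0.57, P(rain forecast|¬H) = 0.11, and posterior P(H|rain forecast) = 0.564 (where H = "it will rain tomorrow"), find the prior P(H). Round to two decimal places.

P(H) = 0.20

Bayes' rule in odds form gives O(H|E) = O(H)·[P(E|H)/P(E|¬H)], hence O(H) = O(H|E)/LR.
Posterior odds = 0.564/(1−0.564) = 1.2936. LR = 0.57/0.11 = 5.1818.
Prior odds = 1.2936/5.1818 = 0.2496, so P(H) = 0.2496/(1+0.2496) ≈ 0.20.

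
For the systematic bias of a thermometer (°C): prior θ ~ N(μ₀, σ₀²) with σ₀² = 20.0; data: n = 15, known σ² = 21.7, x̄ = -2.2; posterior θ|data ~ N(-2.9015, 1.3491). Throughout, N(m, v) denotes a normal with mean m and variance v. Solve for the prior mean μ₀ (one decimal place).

μ₀ = -12.6

The posterior mean is a precision-weighted average: μ_n = (τ₀μ₀ + τ_data·x̄)/(τ₀+τ_data), with τ₀=1/σ₀² and τ_data=n/σ².
Here τ₀ = 1/20.0 = 0.050000 and τ_data = 15/21.7 = 0.691244, so τ_n = 0.741244.
Rearranging for μ₀: μ₀ = (μ_n·τ_n − τ_data·x̄)/τ₀ = (-2.9015·0.741244 − 0.691244·-2.2) / 0.050000 = -0.629983/0.050000 ≈ -12.6.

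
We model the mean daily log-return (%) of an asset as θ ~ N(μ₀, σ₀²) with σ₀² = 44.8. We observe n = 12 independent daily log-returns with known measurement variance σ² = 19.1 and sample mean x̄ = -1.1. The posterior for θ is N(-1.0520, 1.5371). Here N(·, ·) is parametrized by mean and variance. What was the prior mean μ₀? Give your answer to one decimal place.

The posterior mean is a precision-weighted average: μ_n = (τ₀μ₀ + τ_data·x̄)/(τ₀+τ_data), with τ₀=1/σ₀² and τ_data=n/σ².
Here τ₀ = 1/44.8 = 0.022321 and τ_data = 12/19.1 = 0.628272, so τ_n = 0.650593.
Rearranging for μ₀: μ₀ = (μ_n·τ_n − τ_data·x̄)/τ₀ = (-1.0520·0.650593 − 0.628272·-1.1) / 0.022321 = 0.006675/0.022321 ≈ 0.3.

μ₀ = 0.3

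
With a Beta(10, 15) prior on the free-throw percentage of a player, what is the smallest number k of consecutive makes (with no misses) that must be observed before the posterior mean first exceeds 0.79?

k = 47

After k makes and 0 misses the posterior is Beta(10+k, 15), with mean (10+k)/(10+15+k).
Set (10+k)/(25+k) > 0.79 and solve: k > (0.79·25 − 10)/(1 − 0.79) = 46.429.
The smallest integer exceeding 46.429 is 47.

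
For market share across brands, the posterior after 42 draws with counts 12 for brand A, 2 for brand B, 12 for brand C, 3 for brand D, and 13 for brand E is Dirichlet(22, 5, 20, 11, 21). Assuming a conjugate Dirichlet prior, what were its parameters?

Dirichlet(10, 3, 8, 8, 8)

For a Dirichlet(α) prior with multinomial counts c, the posterior is Dirichlet(α + c) componentwise.
Subtract each count from the matching posterior parameter: 22−12=10, 5−2=3, 20−12=8, 11−3=8, 21−13=8.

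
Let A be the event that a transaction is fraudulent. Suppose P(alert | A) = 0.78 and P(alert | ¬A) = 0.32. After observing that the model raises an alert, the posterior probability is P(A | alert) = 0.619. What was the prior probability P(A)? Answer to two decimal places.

P(A) = 0.40

Bayes' rule in odds form gives O(A|E) = O(A)·[P(E|A)/P(E|¬A)], hence O(A) = O(A|E)/LR.
Posterior odds = 0.619/(1−0.619) = 1.6247. LR = 0.78/0.32 = 2.4375.
Prior odds = 1.6247/2.4375 = 0.6665, so P(A) = 0.6665/(1+0.6665) ≈ 0.40.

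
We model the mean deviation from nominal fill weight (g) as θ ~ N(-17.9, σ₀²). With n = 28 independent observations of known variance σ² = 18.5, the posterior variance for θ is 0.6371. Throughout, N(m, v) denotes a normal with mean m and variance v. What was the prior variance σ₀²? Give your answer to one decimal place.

For the Normal–Normal model with known σ², precisions add: τ_n = τ₀ + n/σ².
So 1/σ₀² = 1/0.6371 − 28/18.5 = 1.569612 − 1.513514 = 0.056098.
Hence σ₀² = 1/0.056098 ≈ 17.8.

σ₀² = 17.8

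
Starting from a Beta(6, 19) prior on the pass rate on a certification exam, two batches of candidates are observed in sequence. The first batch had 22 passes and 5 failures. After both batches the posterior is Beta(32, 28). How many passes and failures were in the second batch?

4 passes and 4 failures

Sequential conjugate updates are equivalent to a single update on the pooled data, so total successes = posterior α − prior α and total failures = posterior β − prior β.
Total across both batches: 32−6=26 passes, 28−19=9 failures.
Subtract the first batch: 26−22=4 passes and 9−5=4 failures.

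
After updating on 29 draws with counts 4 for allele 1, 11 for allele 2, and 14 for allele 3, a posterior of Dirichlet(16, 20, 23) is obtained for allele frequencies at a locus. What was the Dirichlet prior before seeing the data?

For a Dirichlet(α) prior with multinomial counts c, the posterior is Dirichlet(α + c) componentwise.
Subtract each count from the matching posterior parameter: 16−4=12, 20−11=9, 23−14=9.

Dirichlet(12, 9, 9)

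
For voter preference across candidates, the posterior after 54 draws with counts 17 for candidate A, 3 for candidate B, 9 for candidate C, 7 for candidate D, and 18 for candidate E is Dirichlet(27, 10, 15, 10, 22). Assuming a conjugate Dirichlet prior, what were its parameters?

Dirichlet(10, 7, 6, 3, 4)

For a Dirichlet(α) prior with multinomial counts c, the posterior is Dirichlet(α + c) componentwise.
Subtract each count from the matching posterior parameter: 27−17=10, 10−3=7, 15−9=6, 10−7=3, 22−18=4.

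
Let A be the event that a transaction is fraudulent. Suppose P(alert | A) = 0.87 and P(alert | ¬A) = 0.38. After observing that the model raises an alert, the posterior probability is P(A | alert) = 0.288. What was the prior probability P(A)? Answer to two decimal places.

In odds form, posterior odds = prior odds × likelihood ratio, so prior odds = posterior odds ÷ LR.
Posterior odds = 0.288/(1−0.288) = 0.4045. LR = 0.87/0.38 = 2.2895.
Prior odds = 0.4045/2.2895 = 0.1767, so P(A) = 0.1767/(1+0.1767) ≈ 0.15.

P(A) = 0.15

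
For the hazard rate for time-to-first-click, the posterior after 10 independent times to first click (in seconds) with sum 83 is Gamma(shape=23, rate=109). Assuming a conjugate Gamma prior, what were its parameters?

Gamma–exponential conjugacy: posterior shape = α + n, posterior rate = β + Σtᵢ.
So α = 23 − 10 = 13 and β = 109 − 83 = 26.

Gamma(shape=13, rate=26)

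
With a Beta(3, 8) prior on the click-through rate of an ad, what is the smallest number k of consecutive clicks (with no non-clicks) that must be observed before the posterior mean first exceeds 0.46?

After k clicks and 0 non-clicks the posterior is Beta(3+k, 8), with mean (3+k)/(3+8+k).
Set (3+k)/(11+k) > 0.46 and solve: k > (0.46·11 − 3)/(1 − 0.46) = 3.815.
The smallest integer exceeding 3.815 is 4, and checking k=4: (7)/(15) = 0.4667 > 0.46.

k = 4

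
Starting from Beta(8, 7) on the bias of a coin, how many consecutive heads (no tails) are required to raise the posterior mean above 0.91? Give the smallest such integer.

After k heads and 0 tails the posterior is Beta(8+k, 7), with mean (8+k)/(8+7+k).
Set (8+k)/(15+k) > 0.91 and solve: k > (0.91·15 − 8)/(1 − 0.91) = 62.778.
The smallest integer exceeding 62.778 is 63.

k = 63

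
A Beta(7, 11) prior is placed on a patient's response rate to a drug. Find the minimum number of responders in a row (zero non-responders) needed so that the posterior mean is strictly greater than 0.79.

k = 35

After k responders and 0 non-responders the posterior is Beta(7+k, 11), with mean (7+k)/(7+11+k).
Set (7+k)/(18+k) > 0.79 and solve: k > (0.79·18 − 7)/(1 − 0.79) = 34.381.
The smallest integer exceeding 34.381 is 35, and checking k=35: (42)/(53) = 0.7925 > 0.79.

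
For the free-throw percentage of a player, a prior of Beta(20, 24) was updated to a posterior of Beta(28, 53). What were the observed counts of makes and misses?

8 makes and 29 misses

Beta is conjugate to the binomial likelihood: posterior = Beta(α+s, β+f).
So s = 28 − 20 = 8 and f = 53 − 24 = 29.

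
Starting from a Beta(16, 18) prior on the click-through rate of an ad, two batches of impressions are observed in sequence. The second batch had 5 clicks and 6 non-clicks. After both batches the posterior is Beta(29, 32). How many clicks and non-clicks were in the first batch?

8 clicks and 8 non-clicks

Because Beta–binomial updating is additive in the counts, the combined data contributed (α_post−α_prior, β_post−β_prior) successes and failures.
Total across both batches: 29−16=13 clicks, 32−18=14 non-clicks.
Subtract the second batch: 13−5=8 clicks and 14−6=8 non-clicks.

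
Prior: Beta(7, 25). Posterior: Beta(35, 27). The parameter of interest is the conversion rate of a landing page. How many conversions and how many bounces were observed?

Beta is conjugate to the binomial likelihood: posterior = Beta(α+s, β+f).
Match parameters: s=35−7=28, f=27−25=2.

28 conversions and 2 bounces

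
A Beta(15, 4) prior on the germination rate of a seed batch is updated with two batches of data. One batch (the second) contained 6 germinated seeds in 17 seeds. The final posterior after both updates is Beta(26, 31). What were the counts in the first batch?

5 germinated seeds and 16 non-germinating seeds

Sequential conjugate updates are equivalent to a single update on the pooled data, so total successes = posterior α − prior α and total failures = posterior β − prior β.
Total across both batches: 26−15=11 germinated seeds, 31−4=27 non-germinating seeds.
Subtract the second batch: 11−6=5 germinated seeds and 27−11=16 non-germinating seeds.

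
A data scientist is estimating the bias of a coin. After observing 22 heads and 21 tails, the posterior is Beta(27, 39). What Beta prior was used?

Beta(5, 18)

A Beta(α, β) prior with s successes and f failures in binomial data gives a Beta(α+s, β+f) posterior.
So α = 27 − 22 = 5 and β = 39 − 21 = 18.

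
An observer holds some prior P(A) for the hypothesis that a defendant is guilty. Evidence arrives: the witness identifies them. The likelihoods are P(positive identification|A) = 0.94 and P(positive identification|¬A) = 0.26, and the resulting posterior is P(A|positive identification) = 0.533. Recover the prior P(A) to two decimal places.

Bayes' rule in odds form gives O(A|E) = O(A)·[P(E|A)/P(E|¬A)], hence O(A) = O(A|E)/LR.
Posterior odds = 0.533/(1−0.533) = 1.1413. LR = 0.94/0.26 = 3.6154.
Prior odds = 1.1413/3.6154 = 0.3157, so P(A) = 0.3157/(1+0.3157) ≈ 0.24.

P(A) = 0.24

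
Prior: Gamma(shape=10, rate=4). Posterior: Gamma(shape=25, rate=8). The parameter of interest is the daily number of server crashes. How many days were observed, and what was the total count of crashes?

n = 4 days with total 15 crashes

A Gamma(α, β) prior (rate parametrization) on a Poisson rate with n observations summing to S gives posterior Gamma(α+S, β+n).
Matching: Σxᵢ = 25 − 10 = 15 and n = 8 − 4 = 4.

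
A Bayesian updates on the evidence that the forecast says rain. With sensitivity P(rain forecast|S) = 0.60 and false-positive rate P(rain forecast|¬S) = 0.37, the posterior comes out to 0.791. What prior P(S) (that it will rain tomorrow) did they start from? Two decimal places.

In odds form, posterior odds = prior odds × likelihood ratio, so prior odds = posterior odds ÷ LR.
Posterior odds = 0.791/(1−0.791) = 3.7847. LR = 0.60/0.37 = 1.6216.
Prior odds = 3.7847/1.6216 = 2.3339, so P(S) = 2.3339/(1+2.3339) ≈ 0.70.

P(S) = 0.70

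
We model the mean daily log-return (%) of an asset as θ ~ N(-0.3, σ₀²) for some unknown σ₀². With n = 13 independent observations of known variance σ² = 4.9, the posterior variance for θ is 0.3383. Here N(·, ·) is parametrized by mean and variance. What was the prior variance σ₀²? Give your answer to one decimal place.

σ₀² = 3.3

Posterior precision equals prior precision plus data precision: 1/σ_n² = 1/σ₀² + n/σ².
So 1/σ₀² = 1/0.3383 − 13/4.9 = 2.955956 − 2.653061 = 0.302895.
Hence σ₀² = 1/0.302895 ≈ 3.3.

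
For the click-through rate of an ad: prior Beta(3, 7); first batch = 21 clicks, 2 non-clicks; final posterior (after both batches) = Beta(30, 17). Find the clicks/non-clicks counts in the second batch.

6 clicks and 8 non-clicks

Sequential conjugate updates are equivalent to a single update on the pooled data, so total successes = posterior α − prior α and total failures = posterior β − prior β.
Total across both batches: 30−3=27 clicks, 17−7=10 non-clicks.
Subtract the first batch: 27−21=6 clicks and 10−2=8 non-clicks.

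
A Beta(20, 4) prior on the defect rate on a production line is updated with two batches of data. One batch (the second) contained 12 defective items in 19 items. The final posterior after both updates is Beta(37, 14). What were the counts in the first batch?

Sequential conjugate updates are equivalent to a single update on the pooled data, so total successes = posterior α − prior α and total failures = posterior β − prior β.
Total across both batches: 37−20=17 defective items, 14−4=10 good items.
Subtract the second batch: 17−12=5 defective items and 10−7=3 good items.

5 defective items and 3 good items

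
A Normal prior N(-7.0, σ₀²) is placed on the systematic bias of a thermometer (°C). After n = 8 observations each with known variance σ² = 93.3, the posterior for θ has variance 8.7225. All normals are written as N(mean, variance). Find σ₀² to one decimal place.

σ₀² = 34.6

Posterior precision equals prior precision plus data precision: 1/σ_n² = 1/σ₀² + n/σ².
So 1/σ₀² = 1/8.7225 − 8/93.3 = 0.114646 − 0.085745 = 0.028901.
Hence σ₀² = 1/0.028901 ≈ 34.6.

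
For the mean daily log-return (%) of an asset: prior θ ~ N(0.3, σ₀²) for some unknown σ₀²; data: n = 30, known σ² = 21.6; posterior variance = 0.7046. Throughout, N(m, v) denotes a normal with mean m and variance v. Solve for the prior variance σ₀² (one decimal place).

σ₀² = 32.9

Posterior precision equals prior precision plus data precision: 1/σ_n² = 1/σ₀² + n/σ².
So 1/σ₀² = 1/0.7046 − 30/21.6 = 1.419245 − 1.388889 = 0.030356.
Hence σ₀² = 1/0.030356 ≈ 32.9.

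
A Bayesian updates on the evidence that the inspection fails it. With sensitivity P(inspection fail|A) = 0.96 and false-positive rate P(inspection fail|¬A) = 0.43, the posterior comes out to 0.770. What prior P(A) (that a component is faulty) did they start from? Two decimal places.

P(A) = 0.60

Bayes' rule in odds form gives O(A|E) = O(A)·[P(E|A)/P(E|¬A)], hence O(A) = O(A|E)/LR.
Posterior odds = 0.770/(1−0.770) = 3.3478. LR = 0.96/0.43 = 2.2326.
Prior odds = 3.3478/2.2326 = 1.4995, so P(A) = 1.4995/(1+1.4995) ≈ 0.60.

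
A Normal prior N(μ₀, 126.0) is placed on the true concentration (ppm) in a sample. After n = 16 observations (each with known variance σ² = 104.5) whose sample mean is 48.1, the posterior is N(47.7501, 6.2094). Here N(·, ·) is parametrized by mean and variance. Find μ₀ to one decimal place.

With known observation variance, the Normal–Normal posterior has precision τ_n = τ₀ + n/σ² and mean μ_n = (τ₀μ₀ + (n/σ²)x̄)/τ_n.
Here τ₀ = 1/126.0 = 0.007937 and τ_data = 16/104.5 = 0.153110, so τ_n = 0.161047.
Rearranging for μ₀: μ₀ = (μ_n·τ_n − τ_data·x̄)/τ₀ = (47.7501·0.161047 − 0.153110·48.1) / 0.007937 = 0.325419/0.007937 ≈ 41.0.

μ₀ = 41.0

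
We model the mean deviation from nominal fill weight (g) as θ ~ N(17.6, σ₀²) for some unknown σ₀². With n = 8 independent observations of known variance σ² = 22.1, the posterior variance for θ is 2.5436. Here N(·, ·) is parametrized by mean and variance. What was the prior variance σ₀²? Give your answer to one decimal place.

Posterior precision equals prior precision plus data precision: 1/σ_n² = 1/σ₀² + n/σ².
So 1/σ₀² = 1/2.5436 − 8/22.1 = 0.393144 − 0.361991 = 0.031153.
Hence σ₀² = 1/0.031153 ≈ 32.1.

σ₀² = 32.1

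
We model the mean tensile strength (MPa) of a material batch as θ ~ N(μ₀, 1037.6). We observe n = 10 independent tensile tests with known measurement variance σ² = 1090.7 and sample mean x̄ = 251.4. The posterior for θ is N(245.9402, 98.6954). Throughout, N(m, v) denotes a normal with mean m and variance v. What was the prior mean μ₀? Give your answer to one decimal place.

The posterior mean is a precision-weighted average: μ_n = (τ₀μ₀ + τ_data·x̄)/(τ₀+τ_data), with τ₀=1/σ₀² and τ_data=n/σ².
Here τ₀ = 1/1037.6 = 0.000964 and τ_data = 10/1090.7 = 0.009168, so τ_n = 0.010132.
Rearranging for μ₀: μ₀ = (μ_n·τ_n − τ_data·x̄)/τ₀ = (245.9402·0.010132 − 0.009168·251.4) / 0.000964 = 0.187031/0.000964 ≈ 194.0.

μ₀ = 194.0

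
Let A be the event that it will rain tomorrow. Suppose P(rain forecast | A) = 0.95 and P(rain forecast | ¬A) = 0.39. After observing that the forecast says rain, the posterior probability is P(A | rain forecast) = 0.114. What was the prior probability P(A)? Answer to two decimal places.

In odds form, posterior odds = prior odds × likelihood ratio, so prior odds = posterior odds ÷ LR.
Posterior odds = 0.114/(1−0.114) = 0.1287. LR = 0.95/0.39 = 2.4359.
Prior odds = 0.1287/2.4359 = 0.0528, so P(A) = 0.0528/(1+0.0528) ≈ 0.05.

P(A) = 0.05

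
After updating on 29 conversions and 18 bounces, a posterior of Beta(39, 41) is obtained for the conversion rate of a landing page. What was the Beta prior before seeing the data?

A Beta(α, β) prior with s successes and f failures in binomial data gives a Beta(α+s, β+f) posterior.
So α = 39 − 29 = 10 and β = 41 − 18 = 23.

Beta(10, 23)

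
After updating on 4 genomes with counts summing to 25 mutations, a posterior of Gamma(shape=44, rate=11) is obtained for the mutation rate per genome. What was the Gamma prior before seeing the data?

Gamma(shape=19, rate=7)

A Gamma(α, β) prior (rate parametrization) on a Poisson rate with n observations summing to S gives posterior Gamma(α+S, β+n).
So α = 44 − 25 = 19 and β = 11 − 4 = 7.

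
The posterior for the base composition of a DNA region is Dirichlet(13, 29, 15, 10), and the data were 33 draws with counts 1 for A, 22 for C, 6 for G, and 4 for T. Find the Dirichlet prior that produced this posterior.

For a Dirichlet(α) prior with multinomial counts c, the posterior is Dirichlet(α + c) componentwise.
Subtract each count from the matching posterior parameter: 13−1=12, 29−22=7, 15−6=9, 10−4=6.

Dirichlet(12, 7, 9, 6)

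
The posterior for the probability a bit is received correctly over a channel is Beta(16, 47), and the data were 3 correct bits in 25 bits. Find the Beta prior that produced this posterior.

Beta is conjugate to the binomial likelihood: posterior = Beta(a+s, b+f).
Subtract the data counts: 16−3=13, 47−22=25.

Beta(13, 25)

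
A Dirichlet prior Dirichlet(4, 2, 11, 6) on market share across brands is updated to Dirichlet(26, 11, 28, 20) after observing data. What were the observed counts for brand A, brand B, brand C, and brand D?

For a Dirichlet(α) prior with multinomial counts c, the posterior is Dirichlet(α + c) componentwise.
Counts are posterior − prior componentwise: 26−4=22, 11−2=9, 28−11=17, 20−6=14.

counts (22, 9, 17, 14)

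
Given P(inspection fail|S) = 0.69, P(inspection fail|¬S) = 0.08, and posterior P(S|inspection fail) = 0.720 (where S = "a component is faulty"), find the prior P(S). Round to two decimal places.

P(S) = 0.23

Bayes' rule in odds form gives O(S|E) = O(S)·[P(E|S)/P(E|¬S)], hence O(S) = O(S|E)/LR.
Posterior odds = 0.720/(1−0.720) = 2.5714. LR = 0.69/0.08 = 8.6250.
Prior odds = 2.5714/8.6250 = 0.2981, so P(S) = 0.2981/(1+0.2981) ≈ 0.23.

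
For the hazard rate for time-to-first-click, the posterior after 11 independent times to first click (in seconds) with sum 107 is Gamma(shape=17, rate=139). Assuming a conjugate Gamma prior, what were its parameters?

Gamma–exponential conjugacy: posterior shape = α + n, posterior rate = β + Σtᵢ.
So α = 17 − 11 = 6 and β = 139 − 107 = 32.

Gamma(shape=6, rate=32)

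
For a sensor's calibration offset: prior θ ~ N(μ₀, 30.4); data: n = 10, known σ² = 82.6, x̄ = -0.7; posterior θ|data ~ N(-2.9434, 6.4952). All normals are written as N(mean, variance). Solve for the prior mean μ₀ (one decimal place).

The posterior mean is a precision-weighted average: μ_n = (τ₀μ₀ + τ_data·x̄)/(τ₀+τ_data), with τ₀=1/σ₀² and τ_data=n/σ².
Here τ₀ = 1/30.4 = 0.032895 and τ_data = 10/82.6 = 0.121065, so τ_n = 0.153960.
Rearranging for μ₀: μ₀ = (μ_n·τ_n − τ_data·x̄)/τ₀ = (-2.9434·0.153960 − 0.121065·-0.7) / 0.032895 = -0.368420/0.032895 ≈ -11.2.

μ₀ = -11.2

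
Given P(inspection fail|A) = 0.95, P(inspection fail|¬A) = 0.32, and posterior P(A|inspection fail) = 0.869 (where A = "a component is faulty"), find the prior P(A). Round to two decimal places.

Bayes' rule in odds form gives O(A|E) = O(A)·[P(E|A)/P(E|¬A)], hence O(A) = O(A|E)/LR.
Posterior odds = 0.869/(1−0.869) = 6.6336. LR = 0.95/0.32 = 2.9688.
Prior odds = 6.6336/2.9688 = 2.2344, so P(A) = 2.2344/(1+2.2344) ≈ 0.69.

P(A) = 0.69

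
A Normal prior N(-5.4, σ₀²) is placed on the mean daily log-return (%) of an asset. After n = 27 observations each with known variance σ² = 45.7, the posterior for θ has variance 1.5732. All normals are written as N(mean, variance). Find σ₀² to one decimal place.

For the Normal–Normal model with known σ², precisions add: τ_n = τ₀ + n/σ².
So 1/σ₀² = 1/1.5732 − 27/45.7 = 0.635647 − 0.590810 = 0.044837.
Hence σ₀² = 1/0.044837 ≈ 22.3.

σ₀² = 22.3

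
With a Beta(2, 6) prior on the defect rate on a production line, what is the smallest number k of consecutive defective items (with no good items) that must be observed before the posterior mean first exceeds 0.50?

k = 5

After k defective items and 0 good items the posterior is Beta(2+k, 6), with mean (2+k)/(2+6+k).
Set (2+k)/(8+k) > 0.50 and solve: k > (0.50·8 − 2)/(1 − 0.50) = 4.000.
The smallest integer exceeding 4.000 is 5.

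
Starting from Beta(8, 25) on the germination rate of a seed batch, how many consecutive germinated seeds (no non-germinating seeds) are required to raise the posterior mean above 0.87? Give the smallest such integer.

After k germinated seeds and 0 non-germinating seeds the posterior is Beta(8+k, 25), with mean (8+k)/(8+25+k).
Set (8+k)/(33+k) > 0.87 and solve: k > (0.87·33 − 8)/(1 − 0.87) = 159.308.
The smallest integer exceeding 159.308 is 160.

k = 160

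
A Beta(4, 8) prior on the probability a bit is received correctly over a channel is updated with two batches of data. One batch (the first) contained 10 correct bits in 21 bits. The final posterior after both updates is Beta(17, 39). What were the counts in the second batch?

Sequential conjugate updates are equivalent to a single update on the pooled data, so total successes = posterior α − prior α and total failures = posterior β − prior β.
Total across both batches: 17−4=13 correct bits, 39−8=31 errors.
Subtract the first batch: 13−10=3 correct bits and 31−11=20 errors.

3 correct bits and 20 errors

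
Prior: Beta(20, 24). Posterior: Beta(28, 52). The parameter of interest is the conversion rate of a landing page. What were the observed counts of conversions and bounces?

A Beta(a, b) prior with s successes and f failures in binomial data gives a Beta(a+s, b+f) posterior.
So s = 28 − 20 = 8 and f = 52 − 24 = 28.

8 conversions and 28 bounces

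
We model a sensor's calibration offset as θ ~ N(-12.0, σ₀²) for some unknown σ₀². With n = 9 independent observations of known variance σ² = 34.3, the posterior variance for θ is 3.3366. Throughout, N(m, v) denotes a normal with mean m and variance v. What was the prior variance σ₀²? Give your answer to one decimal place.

Posterior precision equals prior precision plus data precision: 1/σ_n² = 1/σ₀² + n/σ².
So 1/σ₀² = 1/3.3366 − 9/34.3 = 0.299706 − 0.262391 = 0.037315.
Hence σ₀² = 1/0.037315 ≈ 26.8.

σ₀² = 26.8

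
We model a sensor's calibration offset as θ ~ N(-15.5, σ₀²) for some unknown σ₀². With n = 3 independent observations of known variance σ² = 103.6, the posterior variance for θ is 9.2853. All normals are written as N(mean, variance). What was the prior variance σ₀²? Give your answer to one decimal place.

σ₀² = 12.7

For the Normal–Normal model with known σ², precisions add: τ_n = τ₀ + n/σ².
So 1/σ₀² = 1/9.2853 − 3/103.6 = 0.107697 − 0.028958 = 0.078739.
Hence σ₀² = 1/0.078739 ≈ 12.7.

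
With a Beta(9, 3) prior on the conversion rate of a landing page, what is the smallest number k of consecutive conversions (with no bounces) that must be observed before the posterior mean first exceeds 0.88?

k = 14

After k conversions and 0 bounces the posterior is Beta(9+k, 3), with mean (9+k)/(9+3+k).
Set (9+k)/(12+k) > 0.88 and solve: k > (0.88·12 − 9)/(1 − 0.88) = 13.000.
The smallest integer exceeding 13.000 is 14, and checking k=14: (23)/(26) = 0.8846 > 0.88.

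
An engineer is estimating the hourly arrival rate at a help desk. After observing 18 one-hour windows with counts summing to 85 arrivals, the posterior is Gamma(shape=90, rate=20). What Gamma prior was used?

Gamma(shape=5, rate=2)

Gamma–Poisson conjugacy: posterior shape = α + Σxᵢ, posterior rate = β + n.
So α = 90 − 85 = 5 and β = 20 − 18 = 2.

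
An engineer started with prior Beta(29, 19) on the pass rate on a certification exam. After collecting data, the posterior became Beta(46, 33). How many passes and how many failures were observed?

17 passes and 14 failures

A Beta(a, b) prior with s successes and f failures in binomial data gives a Beta(a+s, b+f) posterior.
So s = 46 − 29 = 17 and f = 33 − 19 = 14.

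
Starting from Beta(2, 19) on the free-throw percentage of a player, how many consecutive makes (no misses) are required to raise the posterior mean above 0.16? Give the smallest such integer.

k = 2

After k makes and 0 misses the posterior is Beta(2+k, 19), with mean (2+k)/(2+19+k).
Set (2+k)/(21+k) > 0.16 and solve: k > (0.16·21 − 2)/(1 − 0.16) = 1.619.
The smallest integer exceeding 1.619 is 2.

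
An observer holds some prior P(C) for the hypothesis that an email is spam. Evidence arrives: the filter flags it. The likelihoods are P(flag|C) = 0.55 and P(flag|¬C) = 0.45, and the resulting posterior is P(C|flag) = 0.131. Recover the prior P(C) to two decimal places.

In odds form, posterior odds = prior odds × likelihood ratio, so prior odds = posterior odds ÷ LR.
Posterior odds = 0.131/(1−0.131) = 0.1507. LR = 0.55/0.45 = 1.2222.
Prior odds = 0.1507/1.2222 = 0.1233, so P(C) = 0.1233/(1+0.1233) ≈ 0.11.

P(C) = 0.11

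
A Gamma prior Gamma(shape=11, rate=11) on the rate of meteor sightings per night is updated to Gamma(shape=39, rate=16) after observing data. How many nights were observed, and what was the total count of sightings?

n = 5 nights with total 28 sightings

A Gamma(α, β) prior (rate parametrization) on a Poisson rate with n observations summing to S gives posterior Gamma(α+S, β+n).
Matching: Σxᵢ = 39 − 11 = 28 and n = 16 − 11 = 5.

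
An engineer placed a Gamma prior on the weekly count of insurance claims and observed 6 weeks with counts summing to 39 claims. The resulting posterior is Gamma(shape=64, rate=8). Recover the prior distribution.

Gamma(shape=25, rate=2)

A Gamma(α, β) prior (rate parametrization) on a Poisson rate with n observations summing to S gives posterior Gamma(α+S, β+n).
So α = 64 − 39 = 25 and β = 8 − 6 = 2.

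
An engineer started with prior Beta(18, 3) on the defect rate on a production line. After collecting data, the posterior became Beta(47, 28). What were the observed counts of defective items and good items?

Under Beta–binomial conjugacy the posterior parameters are (α+s, β+f).
So s = 47 − 18 = 29 and f = 28 − 3 = 25.

29 defective items and 25 good items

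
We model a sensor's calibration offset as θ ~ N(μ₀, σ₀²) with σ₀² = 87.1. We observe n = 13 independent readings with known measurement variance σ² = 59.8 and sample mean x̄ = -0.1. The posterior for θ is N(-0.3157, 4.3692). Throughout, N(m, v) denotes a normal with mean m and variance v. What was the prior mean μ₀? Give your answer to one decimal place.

μ₀ = -4.4

With known observation variance, the Normal–Normal posterior has precision τ_n = τ₀ + n/σ² and mean μ_n = (τ₀μ₀ + (n/σ²)x̄)/τ_n.
Here τ₀ = 1/87.1 = 0.011481 and τ_data = 13/59.8 = 0.217391, so τ_n = 0.228872.
Rearranging for μ₀: μ₀ = (μ_n·τ_n − τ_data·x̄)/τ₀ = (-0.3157·0.228872 − 0.217391·-0.1) / 0.011481 = -0.050516/0.011481 ≈ -4.4.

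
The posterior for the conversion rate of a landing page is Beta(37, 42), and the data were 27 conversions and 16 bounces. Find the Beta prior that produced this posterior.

Beta(10, 26)

A Beta(a, b) prior with s successes and f failures in binomial data gives a Beta(a+s, b+f) posterior.
Subtract the data counts: 37−27=10, 42−16=26.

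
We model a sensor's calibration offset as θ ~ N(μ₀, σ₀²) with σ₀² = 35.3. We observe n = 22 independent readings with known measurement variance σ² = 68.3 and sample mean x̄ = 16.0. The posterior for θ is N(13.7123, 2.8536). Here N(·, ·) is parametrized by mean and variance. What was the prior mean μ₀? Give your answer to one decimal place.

With known observation variance, the Normal–Normal posterior has precision τ_n = τ₀ + n/σ² and mean μ_n = (τ₀μ₀ + (n/σ²)x̄)/τ_n.
Here τ₀ = 1/35.3 = 0.028329 and τ_data = 22/68.3 = 0.322108, so τ_n = 0.350437.
Rearranging for μ₀: μ₀ = (μ_n·τ_n − τ_data·x̄)/τ₀ = (13.7123·0.350437 − 0.322108·16.0) / 0.028329 = -0.348431/0.028329 ≈ -12.3.

μ₀ = -12.3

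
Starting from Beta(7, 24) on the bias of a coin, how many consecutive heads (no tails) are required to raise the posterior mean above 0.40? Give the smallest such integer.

k = 10

After k heads and 0 tails the posterior is Beta(7+k, 24), with mean (7+k)/(7+24+k).
Set (7+k)/(31+k) > 0.40 and solve: k > (0.40·31 − 7)/(1 − 0.40) = 9.000.
The smallest integer exceeding 9.000 is 10.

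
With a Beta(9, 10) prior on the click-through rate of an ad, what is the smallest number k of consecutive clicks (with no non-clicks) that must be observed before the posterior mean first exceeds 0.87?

After k clicks and 0 non-clicks the posterior is Beta(9+k, 10), with mean (9+k)/(9+10+k).
Set (9+k)/(19+k) > 0.87 and solve: k > (0.87·19 − 9)/(1 − 0.87) = 57.923.
The smallest integer exceeding 57.923 is 58.

k = 58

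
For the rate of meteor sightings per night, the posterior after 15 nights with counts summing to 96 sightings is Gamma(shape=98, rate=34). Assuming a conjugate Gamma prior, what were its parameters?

Gamma(shape=2, rate=19)

A Gamma(α, β) prior (rate parametrization) on a Poisson rate with n observations summing to S gives posterior Gamma(α+S, β+n).
So α = 98 − 96 = 2 and β = 34 − 15 = 19.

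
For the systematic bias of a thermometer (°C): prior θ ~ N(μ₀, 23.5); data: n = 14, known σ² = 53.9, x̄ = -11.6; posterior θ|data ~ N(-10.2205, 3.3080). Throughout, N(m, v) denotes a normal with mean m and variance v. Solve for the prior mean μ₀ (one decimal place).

With known observation variance, the Normal–Normal posterior has precision τ_n = τ₀ + n/σ² and mean μ_n = (τ₀μ₀ + (n/σ²)x̄)/τ_n.
Here τ₀ = 1/23.5 = 0.042553 and τ_data = 14/53.9 = 0.259740, so τ_n = 0.302293.
Rearranging for μ₀: μ₀ = (μ_n·τ_n − τ_data·x̄)/τ₀ = (-10.2205·0.302293 − 0.259740·-11.6) / 0.042553 = -0.076602/0.042553 ≈ -1.8.

μ₀ = -1.8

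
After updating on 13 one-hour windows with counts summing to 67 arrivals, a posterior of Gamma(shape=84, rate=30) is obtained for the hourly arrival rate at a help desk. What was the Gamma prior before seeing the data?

Gamma(shape=17, rate=17)

A Gamma(α, β) prior (rate parametrization) on a Poisson rate with n observations summing to S gives posterior Gamma(α+S, β+n).
So α = 84 − 67 = 17 and β = 30 − 13 = 17.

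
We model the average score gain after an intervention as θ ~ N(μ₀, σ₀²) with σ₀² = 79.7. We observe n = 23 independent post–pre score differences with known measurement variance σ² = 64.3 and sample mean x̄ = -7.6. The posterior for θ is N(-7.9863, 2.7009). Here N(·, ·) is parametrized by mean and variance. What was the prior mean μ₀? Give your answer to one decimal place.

With known observation variance, the Normal–Normal posterior has precision τ_n = τ₀ + n/σ² and mean μ_n = (τ₀μ₀ + (n/σ²)x̄)/τ_n.
Here τ₀ = 1/79.7 = 0.012547 and τ_data = 23/64.3 = 0.357698, so τ_n = 0.370245.
Rearranging for μ₀: μ₀ = (μ_n·τ_n − τ_data·x̄)/τ₀ = (-7.9863·0.370245 − 0.357698·-7.6) / 0.012547 = -0.238383/0.012547 ≈ -19.0.

μ₀ = -19.0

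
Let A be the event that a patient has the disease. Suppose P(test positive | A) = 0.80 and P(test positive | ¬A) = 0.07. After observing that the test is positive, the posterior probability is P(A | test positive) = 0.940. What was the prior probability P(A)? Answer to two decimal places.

P(A) = 0.58

Bayes' rule in odds form gives O(A|E) = O(A)·[P(E|A)/P(E|¬A)], hence O(A) = O(A|E)/LR.
Posterior odds = 0.940/(1−0.940) = 15.6667. LR = 0.80/0.07 = 11.4286.
Prior odds = 15.6667/11.4286 = 1.3708, so P(A) = 1.3708/(1+1.3708) ≈ 0.58.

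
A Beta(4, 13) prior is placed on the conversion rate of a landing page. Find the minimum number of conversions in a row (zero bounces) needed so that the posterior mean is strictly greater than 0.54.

After k conversions and 0 bounces the posterior is Beta(4+k, 13), with mean (4+k)/(4+13+k).
Set (4+k)/(17+k) > 0.54 and solve: k > (0.54·17 − 4)/(1 − 0.54) = 11.261.
The smallest integer exceeding 11.261 is 12.

k = 12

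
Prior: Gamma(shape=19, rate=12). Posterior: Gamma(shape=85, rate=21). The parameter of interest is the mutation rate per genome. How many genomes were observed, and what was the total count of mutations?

n = 9 genomes with total 66 mutations

Gamma–Poisson conjugacy: posterior shape = α + Σxᵢ, posterior rate = β + n.
Matching: Σxᵢ = 85 − 19 = 66 and n = 21 − 12 = 9.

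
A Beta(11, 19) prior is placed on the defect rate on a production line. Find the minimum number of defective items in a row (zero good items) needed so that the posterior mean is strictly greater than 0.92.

After k defective items and 0 good items the posterior is Beta(11+k, 19), with mean (11+k)/(11+19+k).
Set (11+k)/(30+k) > 0.92 and solve: k > (0.92·30 − 11)/(1 − 0.92) = 207.500.
The smallest integer exceeding 207.500 is 208, and checking k=208: (219)/(238) = 0.9202 > 0.92.

k = 208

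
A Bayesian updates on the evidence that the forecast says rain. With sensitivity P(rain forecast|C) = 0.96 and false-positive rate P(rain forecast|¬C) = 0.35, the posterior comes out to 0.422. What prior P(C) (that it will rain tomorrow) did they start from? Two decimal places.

P(C) = 0.21

Bayes' rule in odds form gives O(C|E) = O(C)·[P(E|C)/P(E|¬C)], hence O(C) = O(C|E)/LR.
Posterior odds = 0.422/(1−0.422) = 0.7301. LR = 0.96/0.35 = 2.7429.
Prior odds = 0.7301/2.7429 = 0.2662, so P(C) = 0.2662/(1+0.2662) ≈ 0.21.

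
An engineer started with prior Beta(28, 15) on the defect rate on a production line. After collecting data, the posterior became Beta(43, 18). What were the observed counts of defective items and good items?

A Beta(α, β) prior with s successes and f failures in binomial data gives a Beta(α+s, β+f) posterior.
So s = 43 − 28 = 15 and f = 18 − 15 = 3.

15 defective items and 3 good items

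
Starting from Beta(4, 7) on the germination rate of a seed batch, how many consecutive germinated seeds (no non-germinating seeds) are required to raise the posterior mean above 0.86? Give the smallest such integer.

k = 40

After k germinated seeds and 0 non-germinating seeds the posterior is Beta(4+k, 7), with mean (4+k)/(4+7+k).
Set (4+k)/(11+k) > 0.86 and solve: k > (0.86·11 − 4)/(1 − 0.86) = 39.000.
The smallest integer exceeding 39.000 is 40, and checking k=40: (44)/(51) = 0.8627 > 0.86.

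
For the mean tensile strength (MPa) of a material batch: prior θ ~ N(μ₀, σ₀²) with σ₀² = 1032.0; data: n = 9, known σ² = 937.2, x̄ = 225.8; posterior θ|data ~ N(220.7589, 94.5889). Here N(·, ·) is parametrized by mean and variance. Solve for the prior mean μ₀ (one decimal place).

μ₀ = 170.8

With known observation variance, the Normal–Normal posterior has precision τ_n = τ₀ + n/σ² and mean μ_n = (τ₀μ₀ + (n/σ²)x̄)/τ_n.
Here τ₀ = 1/1032.0 = 0.000969 and τ_data = 9/937.2 = 0.009603, so τ_n = 0.010572.
Rearranging for μ₀: μ₀ = (μ_n·τ_n − τ_data·x̄)/τ₀ = (220.7589·0.010572 − 0.009603·225.8) / 0.000969 = 0.165506/0.000969 ≈ 170.8.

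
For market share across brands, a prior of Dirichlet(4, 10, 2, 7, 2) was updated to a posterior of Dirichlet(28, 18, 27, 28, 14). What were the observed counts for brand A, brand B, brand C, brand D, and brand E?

counts (24, 8, 25, 21, 12)

For a Dirichlet(α) prior with multinomial counts c, the posterior is Dirichlet(α + c) componentwise.
Counts are posterior − prior componentwise: 28−4=24, 18−10=8, 27−2=25, 28−7=21, 14−2=12.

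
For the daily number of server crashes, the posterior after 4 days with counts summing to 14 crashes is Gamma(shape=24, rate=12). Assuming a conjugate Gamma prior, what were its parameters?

Gamma(shape=10, rate=8)

Gamma–Poisson conjugacy: posterior shape = α + Σxᵢ, posterior rate = β + n.
So α = 24 − 14 = 10 and β = 12 − 4 = 8.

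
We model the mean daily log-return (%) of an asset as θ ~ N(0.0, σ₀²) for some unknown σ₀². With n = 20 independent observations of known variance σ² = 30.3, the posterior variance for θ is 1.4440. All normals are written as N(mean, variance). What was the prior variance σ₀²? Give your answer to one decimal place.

Posterior precision equals prior precision plus data precision: 1/σ_n² = 1/σ₀² + n/σ².
So 1/σ₀² = 1/1.4440 − 20/30.3 = 0.692521 − 0.660066 = 0.032455.
Hence σ₀² = 1/0.032455 ≈ 30.8.

σ₀² = 30.8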